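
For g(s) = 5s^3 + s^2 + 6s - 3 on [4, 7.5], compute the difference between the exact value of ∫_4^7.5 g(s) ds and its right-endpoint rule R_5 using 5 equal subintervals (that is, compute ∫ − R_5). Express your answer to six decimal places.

-672.657708

Exact integral: ∫_4^7.5 g(s) ds ≈ 3864.61979167.
R_5 = 4537.2775.
Error ≈ 3864.61979167 − 4537.2775 ≈ -672.657708.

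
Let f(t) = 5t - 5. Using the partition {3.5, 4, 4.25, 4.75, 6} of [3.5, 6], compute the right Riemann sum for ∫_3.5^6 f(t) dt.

52.1875

Subinterval widths: 0.5, 0.25, 0.5, 1.25.
Right endpoints: 4, 4.25, 4.75, 6.
f(4) = 15, f(4.25) = 16.25, f(4.75) = 18.75, f(6) = 25.
Sum = Σ Δt_i · f(t_i).
Sum = 52.1875.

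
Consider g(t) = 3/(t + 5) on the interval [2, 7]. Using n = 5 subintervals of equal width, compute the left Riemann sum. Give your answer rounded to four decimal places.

Δt = (7 − 2)/5 = 1.
Left endpoints: 2, 3, 4, 5, 6.
g(2) = 3/7, g(3) = 0.375, g(4) = 1/3, g(5) = 0.3, g(6) = 3/11.
Sum = Δt · [g(2) + g(3) + g(4) + g(5) + g(6)].
Sum ≈ 1.7096.

1.7096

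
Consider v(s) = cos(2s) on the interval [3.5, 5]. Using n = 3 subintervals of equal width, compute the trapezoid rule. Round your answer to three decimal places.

-0.550

Δs = (5 − 3.5)/3 = 0.5.
v(3.5) ≈ 0.754, v(4) ≈ -0.146, v(4.5) ≈ -0.911, v(5) ≈ -0.839.
T_3 = (Δs/2)·[v(s_0) + 2v(s_1) + 2v(s_2) + v(s_3)].
Sum ≈ -0.550.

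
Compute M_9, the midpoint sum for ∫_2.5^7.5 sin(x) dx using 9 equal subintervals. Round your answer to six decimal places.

-1.162673

Δx = (7.5 − 2.5)/9 = 5/9.
Midpoints: 25/9, 10/3, 35/9, 40/9, 5, 50/9, 55/9, 20/3, 65/9.
f(25/9) ≈ 0.355842, f(10/3) ≈ -0.190568, f(35/9) ≈ -0.679658, f(40/9) ≈ -0.964317, f(5) ≈ -0.958924, f(50/9) ≈ -0.665102, f(55/9) ≈ -0.171226, f(20/3) ≈ 0.374151, f(65/9) ≈ 0.806990.
Sum = Δx · [f(25/9) + f(10/3) + f(35/9) + ...].
Sum ≈ -1.162673.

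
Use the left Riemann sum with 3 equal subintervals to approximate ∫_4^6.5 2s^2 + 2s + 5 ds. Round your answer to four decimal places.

Δs = (6.5 − 4)/3 = 5/6.
Left endpoints: 4, 29/6, 17/3.
f(4) = 45, f(29/6) = 1105/18, f(17/3) = 725/9.
Sum = Δs · [f(4) + f(29/6) + f(17/3)].
Sum ≈ 155.7870.

155.7870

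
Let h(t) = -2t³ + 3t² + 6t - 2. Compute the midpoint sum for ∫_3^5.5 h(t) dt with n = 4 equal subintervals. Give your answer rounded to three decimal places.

-217.075

Δt = (5.5 − 3)/4 = 0.625.
Midpoints: 3.3125, 3.9375, 4.5625, 5.1875.
h(3.3125) = -44853/2048, h(3.9375) = -110503/2048, h(4.5625) = -209153/2048, h(5.1875) = -346803/2048.
Sum = Δt · [h(3.3125) + h(3.9375) + h(4.5625) + h(5.1875)].
Sum ≈ -217.075.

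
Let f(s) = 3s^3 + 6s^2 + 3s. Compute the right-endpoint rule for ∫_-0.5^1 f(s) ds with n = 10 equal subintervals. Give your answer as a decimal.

Δs = (1 − (-0.5))/10 = 0.15.
Right endpoints: -0.35, -0.2, -0.05, 0.1, 0.25, 0.4, 0.55, 0.7, 0.85, 1.
f(-0.35) = -0.443625, f(-0.2) = -0.384, f(-0.05) = -0.135375, f(0.1) = 0.363, f(0.25) = 1.171875, f(0.4) = 2.352, f(0.55) = 3.964125, f(0.7) = 6.069, f(0.85) = 8.727375, f(1) = 12.
Sum = Δs · [f(-0.35) + f(-0.2) + f(-0.05) + ...].
Sum = 5.05265625.

5.05265625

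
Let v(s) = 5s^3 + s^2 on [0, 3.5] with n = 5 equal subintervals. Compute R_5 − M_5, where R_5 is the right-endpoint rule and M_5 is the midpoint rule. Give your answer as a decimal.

91.0021875

R_5 = 288.9775.
M_5 = 197.9753125.
R_5 − M_5 = 91.0021875.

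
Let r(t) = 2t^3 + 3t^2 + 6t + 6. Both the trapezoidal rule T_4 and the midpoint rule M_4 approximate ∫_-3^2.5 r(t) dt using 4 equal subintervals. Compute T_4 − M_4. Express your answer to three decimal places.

T_4 ≈ 49.00586.
M_4 ≈ 45.10645.
T_4 − M_4 ≈ 3.899.

3.899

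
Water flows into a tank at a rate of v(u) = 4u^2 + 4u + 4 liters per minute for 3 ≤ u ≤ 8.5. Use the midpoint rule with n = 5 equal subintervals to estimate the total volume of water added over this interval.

Δu = (8.5 − 3)/5 = 1.1.
Midpoints: 3.55, 4.65, 5.75, 6.85, 7.95.
v(3.55) = 68.61, v(4.65) = 109.09, v(5.75) = 159.25, v(6.85) = 219.09, v(7.95) = 288.61.
Sum = Δu · [v(3.55) + v(4.65) + v(5.75) + v(6.85) + v(7.95)].
Sum = 929.115.

929.115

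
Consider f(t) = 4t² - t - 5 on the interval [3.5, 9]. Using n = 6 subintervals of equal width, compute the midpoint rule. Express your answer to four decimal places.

851.4178

Δt = (9 − 3.5)/6 = 11/12.
Midpoints: 95/24, 4.875, 139/24, 161/24, 7.625, 205/24.
f(95/24) = 7735/144, f(4.875) = 85.1875, f(139/24) = 17767/144, f(161/24) = 24235/144, f(7.625) = 219.9375, f(205/24) = 40075/144.
Sum = Δt · [f(95/24) + f(4.875) + f(139/24) + ...].
Sum ≈ 851.4178.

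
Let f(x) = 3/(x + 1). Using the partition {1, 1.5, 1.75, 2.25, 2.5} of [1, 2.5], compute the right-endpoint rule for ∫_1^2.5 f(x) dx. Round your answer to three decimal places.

Subinterval widths: 0.5, 0.25, 0.5, 0.25.
Right endpoints: 1.5, 1.75, 2.25, 2.5.
f(1.5) = 1.2, f(1.75) = 12/11, f(2.25) = 12/13, f(2.5) = 6/7.
Sum = Σ Δx_i · f(x_i).
Sum ≈ 1.549.

1.549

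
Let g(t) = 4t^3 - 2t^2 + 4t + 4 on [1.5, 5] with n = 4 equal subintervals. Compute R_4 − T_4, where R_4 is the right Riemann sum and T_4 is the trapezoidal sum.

199.0625

R_4 = 813.94140625.
T_4 = 614.87890625.
R_4 − T_4 = 199.0625.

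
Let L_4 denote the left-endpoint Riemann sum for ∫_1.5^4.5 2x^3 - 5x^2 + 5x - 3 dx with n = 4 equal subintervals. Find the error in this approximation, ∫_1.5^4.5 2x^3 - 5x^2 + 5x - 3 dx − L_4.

34.03125

Exact integral: ∫_1.5^4.5 f(x) dx = 92.25.
L_4 = 58.21875.
Error = 92.25 − 58.21875 = 34.03125.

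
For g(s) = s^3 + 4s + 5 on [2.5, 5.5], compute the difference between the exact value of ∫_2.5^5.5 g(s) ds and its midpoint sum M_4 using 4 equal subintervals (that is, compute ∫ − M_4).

Exact integral: ∫_2.5^5.5 g(s) ds = 282.
M_4 = 280.3125.
Error = 282 − 280.3125 = 1.6875.

1.6875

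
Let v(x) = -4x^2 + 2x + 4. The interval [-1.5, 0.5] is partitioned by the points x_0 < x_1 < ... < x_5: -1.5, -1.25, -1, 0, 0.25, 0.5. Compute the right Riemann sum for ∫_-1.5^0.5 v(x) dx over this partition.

4.375

Subinterval widths: 0.25, 0.25, 1, 0.25, 0.25.
Right endpoints: -1.25, -1, 0, 0.25, 0.5.
v(-1.25) = -4.75, v(-1) = -2, v(0) = 4, v(0.25) = 4.25, v(0.5) = 4.
Sum = Σ Δx_i · v(x_i).
Sum = 4.375.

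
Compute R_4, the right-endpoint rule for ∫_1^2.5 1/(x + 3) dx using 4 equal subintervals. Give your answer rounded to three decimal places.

Δx = (2.5 − 1)/4 = 0.375.
Right endpoints: 1.375, 1.75, 2.125, 2.5.
f(1.375) = 8/35, f(1.75) = 4/19, f(2.125) = 8/41, f(2.5) = 2/11.
Sum = Δx · [f(1.375) + f(1.75) + f(2.125) + f(2.5)].
Sum ≈ 0.306.

0.306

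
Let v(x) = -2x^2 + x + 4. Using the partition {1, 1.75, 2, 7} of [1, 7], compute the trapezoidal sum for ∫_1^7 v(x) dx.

-221.8125

Subinterval widths: 0.75, 0.25, 5.
v(1) = 3, v(1.75) = -0.375, v(2) = -2, v(7) = -87.
On each subinterval the trapezoid contributes (Δx_i/2)·[v(x_{i-1}) + v(x_i)].
Sum = -221.8125.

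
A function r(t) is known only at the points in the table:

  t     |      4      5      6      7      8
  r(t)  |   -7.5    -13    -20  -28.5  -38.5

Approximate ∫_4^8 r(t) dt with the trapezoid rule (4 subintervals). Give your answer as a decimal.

-84.5

Δt = 1.
T_4 = (1/2)·[(-7.5) + 2·(-13) + 2·(-20) + 2·(-28.5) + (-38.5)] = -84.5.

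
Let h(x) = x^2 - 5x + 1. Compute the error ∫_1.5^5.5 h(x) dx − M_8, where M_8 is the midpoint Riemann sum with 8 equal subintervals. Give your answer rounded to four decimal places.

0.0833

Exact integral: ∫_1.5^5.5 h(x) dx ≈ -11.666667.
M_8 = -11.75.
Error ≈ -11.666667 − (-11.75) ≈ 0.0833.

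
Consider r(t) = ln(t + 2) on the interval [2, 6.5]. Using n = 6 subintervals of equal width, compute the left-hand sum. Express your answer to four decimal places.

Δt = (6.5 − 2)/6 = 0.75.
Left endpoints: 2, 2.75, 3.5, 4.25, 5, 5.75.
r(2) ≈ 1.3863, r(2.75) ≈ 1.5581, r(3.5) ≈ 1.7047, r(4.25) ≈ 1.8326, r(5) ≈ 1.9459, r(5.75) ≈ 2.0477.
Sum = Δt · [r(2) + r(2.75) + r(3.5) + ...].
Sum ≈ 7.8565.

7.8565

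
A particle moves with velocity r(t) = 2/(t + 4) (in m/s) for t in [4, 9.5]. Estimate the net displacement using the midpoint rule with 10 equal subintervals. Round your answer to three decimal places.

Δt = (9.5 − 4)/10 = 0.55.
Midpoints: 4.275, 4.825, 5.375, 5.925, 6.475, 7.025, 7.575, 8.125, 8.675, 9.225.
r(4.275) = 80/331, r(4.825) = 80/353, r(5.375) = 16/75, r(5.925) = 80/397, r(6.475) = 80/419, r(7.025) = 80/441, r(7.575) = 80/463, r(8.125) = 16/97, r(8.675) = 80/507, r(9.225) = 80/529.
Sum = Δt · [r(4.275) + r(4.825) + r(5.375) + ...].
Sum ≈ 1.046.

1.046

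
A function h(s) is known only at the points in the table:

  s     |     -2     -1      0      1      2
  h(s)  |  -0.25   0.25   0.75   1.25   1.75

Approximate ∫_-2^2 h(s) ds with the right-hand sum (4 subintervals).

Δs = 1.
Sum = 1·[0.25 + 0.75 + 1.25 + 1.75] = 4.

4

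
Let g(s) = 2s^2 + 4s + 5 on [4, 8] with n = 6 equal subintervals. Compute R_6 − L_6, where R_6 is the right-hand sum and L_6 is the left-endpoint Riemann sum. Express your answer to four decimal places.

74.6667

R_6 ≈ 452.592593.
L_6 ≈ 377.925926.
R_6 − L_6 ≈ 74.6667.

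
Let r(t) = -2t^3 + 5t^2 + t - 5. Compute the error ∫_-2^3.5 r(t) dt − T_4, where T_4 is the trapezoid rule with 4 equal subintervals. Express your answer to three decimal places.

-0.867

Exact integral: ∫_-2^3.5 r(t) dt ≈ -5.61458.
T_4 ≈ -4.74805.
Error ≈ -5.61458 − (-4.74805) ≈ -0.867.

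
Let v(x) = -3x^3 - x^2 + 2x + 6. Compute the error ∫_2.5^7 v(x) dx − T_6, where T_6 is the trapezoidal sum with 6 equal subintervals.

Exact integral: ∫_2.5^7 v(x) dx = -1810.828125.
T_6 = -1829.28515625.
Error = -1810.828125 − (-1829.28515625) = 18.45703125.

18.45703125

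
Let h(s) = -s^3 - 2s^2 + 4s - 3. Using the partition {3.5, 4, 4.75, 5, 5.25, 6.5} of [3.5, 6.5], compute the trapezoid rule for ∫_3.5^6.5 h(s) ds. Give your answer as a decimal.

-520.06640625

Subinterval widths: 0.5, 0.75, 0.25, 0.25, 1.25.
h(3.5) = -56.375, h(4) = -83, h(4.75) = -136.296875, h(5) = -158, h(5.25) = -181.828125, h(6.5) = -336.125.
On each subinterval the trapezoid contributes (Δs_i/2)·[h(s_{i-1}) + h(s_i)].
Sum = -520.06640625.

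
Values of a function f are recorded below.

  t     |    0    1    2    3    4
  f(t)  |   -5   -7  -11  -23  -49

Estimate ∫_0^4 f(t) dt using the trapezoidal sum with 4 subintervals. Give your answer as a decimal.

Δt = 1.
T_4 = (1/2)·[(-5) + 2·(-7) + 2·(-11) + 2·(-23) + (-49)] = -68.

-68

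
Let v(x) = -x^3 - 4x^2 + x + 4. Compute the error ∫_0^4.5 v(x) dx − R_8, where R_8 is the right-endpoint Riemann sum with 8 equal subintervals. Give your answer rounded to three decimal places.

49.696

Exact integral: ∫_0^4.5 v(x) dx = -195.890625.
R_8 ≈ -245.58618.
Error ≈ -195.890625 − (-245.58618) ≈ 49.696.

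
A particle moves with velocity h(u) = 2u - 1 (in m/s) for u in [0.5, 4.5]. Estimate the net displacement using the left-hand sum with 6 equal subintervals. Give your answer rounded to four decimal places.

13.3333

Δu = (4.5 − 0.5)/6 = 2/3.
Left endpoints: 0.5, 7/6, 11/6, 2.5, 19/6, 23/6.
h(0.5) = 0, h(7/6) = 4/3, h(11/6) = 8/3, h(2.5) = 4, h(19/6) = 16/3, h(23/6) = 20/3.
Sum = Δu · [h(0.5) + h(7/6) + h(11/6) + ...].
Sum ≈ 13.3333.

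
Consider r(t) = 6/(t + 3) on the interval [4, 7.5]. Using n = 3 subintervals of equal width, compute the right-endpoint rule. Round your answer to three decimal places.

Δt = (7.5 − 4)/3 = 7/6.
Right endpoints: 31/6, 19/3, 7.5.
r(31/6) = 36/49, r(19/3) = 9/14, r(7.5) = 4/7.
Sum = Δt · [r(31/6) + r(19/3) + r(7.5)].
Sum ≈ 2.274.

2.274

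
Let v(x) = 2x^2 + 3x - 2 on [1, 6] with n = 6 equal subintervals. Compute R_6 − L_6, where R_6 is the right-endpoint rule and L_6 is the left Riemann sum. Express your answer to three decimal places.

70.833

R_6 ≈ 222.40741.
L_6 ≈ 151.57407.
R_6 − L_6 ≈ 70.833.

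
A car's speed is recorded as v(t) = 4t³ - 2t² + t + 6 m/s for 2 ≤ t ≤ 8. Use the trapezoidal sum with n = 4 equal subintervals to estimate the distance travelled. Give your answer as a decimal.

3940.5

Δt = (8 − 2)/4 = 1.5.
v(2) = 32, v(3.5) = 156.5, v(5) = 461, v(6.5) = 1026.5, v(8) = 1934.
T_4 = (Δt/2)·[v(t_0) + 2v(t_1) + 2v(t_2) + 2v(t_3) + v(t_4)].
Sum = 3940.5.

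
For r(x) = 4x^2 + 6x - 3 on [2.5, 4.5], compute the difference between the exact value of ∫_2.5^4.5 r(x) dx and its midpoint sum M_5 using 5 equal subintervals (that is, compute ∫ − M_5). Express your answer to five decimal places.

0.10667

Exact integral: ∫_2.5^4.5 r(x) dx ≈ 136.6666667.
M_5 = 136.56.
Error ≈ 136.6666667 − 136.56 ≈ 0.10667.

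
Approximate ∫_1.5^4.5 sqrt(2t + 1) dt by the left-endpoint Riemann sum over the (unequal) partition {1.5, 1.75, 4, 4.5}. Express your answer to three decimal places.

Subinterval widths: 0.25, 2.25, 0.5.
Left endpoints: 1.5, 1.75, 4.
f(1.5) ≈ 2.000, f(1.75) ≈ 2.121, f(4) ≈ 3.000.
Sum = Σ Δt_i · f(t_i).
Sum ≈ 6.773.

6.773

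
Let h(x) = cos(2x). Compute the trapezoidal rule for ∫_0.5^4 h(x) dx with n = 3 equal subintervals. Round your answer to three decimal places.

0.037

Δx = (4 − 0.5)/3 = 7/6.
h(0.5) ≈ 0.540, h(5/3) ≈ -0.982, h(17/6) ≈ 0.816, h(4) ≈ -0.146.
T_3 = (Δx/2)·[h(x_0) + 2h(x_1) + 2h(x_2) + h(x_3)].
Sum ≈ 0.037.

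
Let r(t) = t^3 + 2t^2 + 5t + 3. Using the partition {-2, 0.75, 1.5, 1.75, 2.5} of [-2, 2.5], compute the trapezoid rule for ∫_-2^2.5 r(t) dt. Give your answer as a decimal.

42.05859375

Subinterval widths: 2.75, 0.75, 0.25, 0.75.
r(-2) = -7, r(0.75) = 8.296875, r(1.5) = 18.375, r(1.75) = 23.234375, r(2.5) = 43.625.
On each subinterval the trapezoid contributes (Δt_i/2)·[r(t_{i-1}) + r(t_i)].
Sum = 42.05859375.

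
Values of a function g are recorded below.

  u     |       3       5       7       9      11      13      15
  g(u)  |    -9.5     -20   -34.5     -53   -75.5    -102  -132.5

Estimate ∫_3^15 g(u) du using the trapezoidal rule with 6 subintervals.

Δu = 2.
T_6 = (2/2)·[(-9.5) + 2·(-20) + 2·(-34.5) + 2·(-53) + 2·(-75.5) + 2·(-102) + (-132.5)] = -712.

-712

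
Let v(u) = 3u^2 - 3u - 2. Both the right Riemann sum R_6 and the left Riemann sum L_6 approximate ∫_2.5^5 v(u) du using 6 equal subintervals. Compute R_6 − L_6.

R_6 ≈ 86.62326.
L_6 ≈ 66.31076.
R_6 − L_6 = 20.3125.

20.3125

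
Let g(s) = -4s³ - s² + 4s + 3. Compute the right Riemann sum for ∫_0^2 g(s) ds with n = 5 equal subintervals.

-10.96

Δs = (2 − 0)/5 = 0.4.
Right endpoints: 0.4, 0.8, 1.2, 1.6, 2.
g(0.4) = 4.184, g(0.8) = 3.512, g(1.2) = -0.552, g(1.6) = -9.544, g(2) = -25.
Sum = Δs · [g(0.4) + g(0.8) + g(1.2) + g(1.6) + g(2)].
Sum = -10.96.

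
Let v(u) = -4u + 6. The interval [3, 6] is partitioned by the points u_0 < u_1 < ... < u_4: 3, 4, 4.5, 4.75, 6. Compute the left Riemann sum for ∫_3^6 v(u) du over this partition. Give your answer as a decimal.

-30.25

Subinterval widths: 1, 0.5, 0.25, 1.25.
Left endpoints: 3, 4, 4.5, 4.75.
v(3) = -6, v(4) = -10, v(4.5) = -12, v(4.75) = -13.
Sum = Σ Δu_i · v(u_i).
Sum = -30.25.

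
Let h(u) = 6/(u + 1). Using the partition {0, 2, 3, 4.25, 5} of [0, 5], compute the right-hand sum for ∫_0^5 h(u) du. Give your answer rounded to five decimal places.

7.67857

Subinterval widths: 2, 1, 1.25, 0.75.
Right endpoints: 2, 3, 4.25, 5.
h(2) = 2, h(3) = 1.5, h(4.25) = 8/7, h(5) = 1.
Sum = Σ Δu_i · h(u_i).
Sum ≈ 7.67857.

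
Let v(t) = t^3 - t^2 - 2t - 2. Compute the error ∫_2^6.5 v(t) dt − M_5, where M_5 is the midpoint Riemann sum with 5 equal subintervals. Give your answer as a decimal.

3.5690625

Exact integral: ∫_2^6.5 v(t) dt = 306.140625.
M_5 = 302.5715625.
Error = 306.140625 − 302.5715625 = 3.5690625.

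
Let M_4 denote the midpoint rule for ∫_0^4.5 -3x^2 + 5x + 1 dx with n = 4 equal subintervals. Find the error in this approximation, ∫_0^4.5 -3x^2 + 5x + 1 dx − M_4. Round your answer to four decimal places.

Exact integral: ∫_0^4.5 f(x) dx = -36.
M_4 ≈ -34.576172.
Error ≈ -36 − (-34.576172) ≈ -1.4238.

-1.4238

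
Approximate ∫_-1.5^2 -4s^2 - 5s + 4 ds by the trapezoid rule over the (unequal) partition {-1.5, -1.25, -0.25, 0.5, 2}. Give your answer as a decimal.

Subinterval widths: 0.25, 1, 0.75, 1.5.
f(-1.5) = 2.5, f(-1.25) = 4, f(-0.25) = 5, f(0.5) = 0.5, f(2) = -22.
On each subinterval the trapezoid contributes (Δs_i/2)·[f(s_{i-1}) + f(s_i)].
Sum = -8.75.

-8.75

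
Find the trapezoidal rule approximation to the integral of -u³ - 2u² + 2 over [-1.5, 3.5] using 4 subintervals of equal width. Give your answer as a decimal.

Δu = (3.5 − (-1.5))/4 = 1.25.
f(-1.5) = 0.875, f(-0.25) = 1.890625, f(1) = -1, f(2.25) = -19.515625, f(3.5) = -65.375.
T_4 = (Δu/2)·[f(u_0) + 2f(u_1) + 2f(u_2) + 2f(u_3) + f(u_4)].
Sum = -63.59375.

-63.59375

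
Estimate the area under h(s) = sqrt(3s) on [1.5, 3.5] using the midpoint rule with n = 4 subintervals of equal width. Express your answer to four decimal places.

5.4421

Δs = (3.5 − 1.5)/4 = 0.5.
Midpoints: 1.75, 2.25, 2.75, 3.25.
h(1.75) ≈ 2.2913, h(2.25) ≈ 2.5981, h(2.75) ≈ 2.8723, h(3.25) ≈ 3.1225.
Sum = Δs · [h(1.75) + h(2.25) + h(2.75) + h(3.25)].
Sum ≈ 5.4421.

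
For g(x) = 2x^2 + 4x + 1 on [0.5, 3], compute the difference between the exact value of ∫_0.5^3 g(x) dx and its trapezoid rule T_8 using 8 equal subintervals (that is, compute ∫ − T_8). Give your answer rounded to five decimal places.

-0.08138

Exact integral: ∫_0.5^3 g(x) dx ≈ 37.9166667.
T_8 ≈ 37.9980469.
Error ≈ 37.9166667 − 37.9980469 ≈ -0.08138.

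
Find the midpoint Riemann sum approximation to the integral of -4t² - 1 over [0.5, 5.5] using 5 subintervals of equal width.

-225

Δt = (5.5 − 0.5)/5 = 1.
Midpoints: 1, 2, 3, 4, 5.
f(1) = -5, f(2) = -17, f(3) = -37, f(4) = -65, f(5) = -101.
Sum = Δt · [f(1) + f(2) + f(3) + f(4) + f(5)].
Sum = -225.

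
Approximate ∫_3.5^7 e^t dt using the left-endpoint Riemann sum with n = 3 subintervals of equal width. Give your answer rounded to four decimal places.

561.1121

Δt = (7 − 3.5)/3 = 7/6.
Left endpoints: 3.5, 14/3, 35/6.
f(3.5) ≈ 33.1155, f(14/3) ≈ 106.3427, f(35/6) ≈ 341.4951.
Sum = Δt · [f(3.5) + f(14/3) + f(35/6)].
Sum ≈ 561.1121.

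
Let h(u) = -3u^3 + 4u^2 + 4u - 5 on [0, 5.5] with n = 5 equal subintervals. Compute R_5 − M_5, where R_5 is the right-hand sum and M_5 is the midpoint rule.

-230.3915625

R_5 = -650.3475.
M_5 = -419.9559375.
R_5 − M_5 = -230.3915625.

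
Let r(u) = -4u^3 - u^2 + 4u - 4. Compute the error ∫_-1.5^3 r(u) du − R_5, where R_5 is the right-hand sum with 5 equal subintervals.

55.6875

Exact integral: ∫_-1.5^3 r(u) du = -90.5625.
R_5 = -146.25.
Error = -90.5625 − (-146.25) = 55.6875.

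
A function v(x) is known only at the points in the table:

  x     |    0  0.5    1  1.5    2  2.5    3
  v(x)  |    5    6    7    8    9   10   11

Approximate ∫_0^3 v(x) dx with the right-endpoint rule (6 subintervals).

25.5

Δx = 0.5.
Sum = 0.5·[6 + 7 + 8 + 9 + 10 + 11] = 25.5.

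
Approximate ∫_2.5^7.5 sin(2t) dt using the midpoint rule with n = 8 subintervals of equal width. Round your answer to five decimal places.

0.55725

Δt = (7.5 − 2.5)/8 = 0.625.
Midpoints: 2.8125, 3.4375, 4.0625, 4.6875, 5.3125, 5.9375, 6.5625, 7.1875.
f(2.8125) ≈ -0.61168, f(3.4375) ≈ 0.55787, f(4.0625) ≈ 0.96350, f(4.6875) ≈ 0.04976, f(5.3125) ≈ -0.93212, f(5.9375) ≈ -0.63759, f(6.5625) ≈ 0.53002, f(7.1875) ≈ 0.97185.
Sum = Δt · [f(2.8125) + f(3.4375) + f(4.0625) + ...].
Sum ≈ 0.55725.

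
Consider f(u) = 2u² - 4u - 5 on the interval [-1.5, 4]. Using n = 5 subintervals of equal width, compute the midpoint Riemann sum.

Δu = (4 − (-1.5))/5 = 1.1.
Midpoints: -0.95, 0.15, 1.25, 2.35, 3.45.
f(-0.95) = 0.605, f(0.15) = -5.555, f(1.25) = -6.875, f(2.35) = -3.355, f(3.45) = 5.005.
Sum = Δu · [f(-0.95) + f(0.15) + f(1.25) + f(2.35) + f(3.45)].
Sum = -11.1925.

-11.1925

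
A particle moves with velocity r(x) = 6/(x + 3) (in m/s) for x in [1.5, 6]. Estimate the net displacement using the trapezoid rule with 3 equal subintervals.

Δx = (6 − 1.5)/3 = 1.5.
r(1.5) = 4/3, r(3) = 1, r(4.5) = 0.8, r(6) = 2/3.
T_3 = (Δx/2)·[r(x_0) + 2r(x_1) + 2r(x_2) + r(x_3)].
Sum = 4.2.

4.2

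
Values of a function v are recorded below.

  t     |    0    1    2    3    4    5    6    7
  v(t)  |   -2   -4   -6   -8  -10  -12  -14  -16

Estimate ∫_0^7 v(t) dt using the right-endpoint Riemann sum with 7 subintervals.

-70

Δt = 1.
Sum = 1·[(-4) + (-6) + (-8) + (-10) + (-12) + (-14) + (-16)] = -70.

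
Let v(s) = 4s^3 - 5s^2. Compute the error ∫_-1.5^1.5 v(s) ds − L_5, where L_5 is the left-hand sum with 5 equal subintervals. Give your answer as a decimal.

Exact integral: ∫_-1.5^1.5 v(s) ds = -11.25.
L_5 = -20.25.
Error = -11.25 − (-20.25) = 9.

9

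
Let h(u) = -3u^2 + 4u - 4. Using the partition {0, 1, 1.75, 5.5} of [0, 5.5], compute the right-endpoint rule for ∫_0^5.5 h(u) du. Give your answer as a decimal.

Subinterval widths: 1, 0.75, 3.75.
Right endpoints: 1, 1.75, 5.5.
h(1) = -3, h(1.75) = -6.1875, h(5.5) = -72.75.
Sum = Σ Δu_i · h(u_i).
Sum = -280.453125.

-280.453125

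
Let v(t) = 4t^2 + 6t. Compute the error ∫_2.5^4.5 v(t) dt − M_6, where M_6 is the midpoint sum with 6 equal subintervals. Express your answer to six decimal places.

Exact integral: ∫_2.5^4.5 v(t) dt ≈ 142.66666667.
M_6 ≈ 142.59259259.
Error ≈ 142.66666667 − 142.59259259 ≈ 0.074074.

0.074074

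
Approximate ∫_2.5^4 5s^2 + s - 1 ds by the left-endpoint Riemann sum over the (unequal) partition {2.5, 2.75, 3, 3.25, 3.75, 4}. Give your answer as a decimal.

75.625

Subinterval widths: 0.25, 0.25, 0.25, 0.5, 0.25.
Left endpoints: 2.5, 2.75, 3, 3.25, 3.75.
f(2.5) = 32.75, f(2.75) = 39.5625, f(3) = 47, f(3.25) = 55.0625, f(3.75) = 73.0625.
Sum = Σ Δs_i · f(s_i).
Sum = 75.625.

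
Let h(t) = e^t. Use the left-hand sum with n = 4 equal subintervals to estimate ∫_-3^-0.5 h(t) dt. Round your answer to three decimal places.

0.401

Δt = (-0.5 − (-3))/4 = 0.625.
Left endpoints: -3, -2.375, -1.75, -1.125.
h(-3) ≈ 0.050, h(-2.375) ≈ 0.093, h(-1.75) ≈ 0.174, h(-1.125) ≈ 0.325.
Sum = Δt · [h(-3) + h(-2.375) + h(-1.75) + h(-1.125)].
Sum ≈ 0.401.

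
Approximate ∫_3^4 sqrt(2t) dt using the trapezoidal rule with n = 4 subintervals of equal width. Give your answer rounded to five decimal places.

2.64321

Δt = (4 − 3)/4 = 0.25.
f(3) ≈ 2.44949, f(3.25) ≈ 2.54951, f(3.5) ≈ 2.64575, f(3.75) ≈ 2.73861, f(4) ≈ 2.82843.
T_4 = (Δt/2)·[f(t_0) + 2f(t_1) + 2f(t_2) + 2f(t_3) + f(t_4)].
Sum ≈ 2.64321.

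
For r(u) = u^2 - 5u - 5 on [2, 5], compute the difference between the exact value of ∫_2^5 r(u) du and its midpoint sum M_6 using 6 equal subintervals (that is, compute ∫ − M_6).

0.0625

Exact integral: ∫_2^5 r(u) du = -28.5.
M_6 = -28.5625.
Error = -28.5 − (-28.5625) = 0.0625.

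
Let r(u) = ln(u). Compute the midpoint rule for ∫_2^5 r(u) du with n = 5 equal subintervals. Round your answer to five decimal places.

3.66536

Δu = (5 − 2)/5 = 0.6.
Midpoints: 2.3, 2.9, 3.5, 4.1, 4.7.
r(2.3) ≈ 0.83291, r(2.9) ≈ 1.06471, r(3.5) ≈ 1.25276, r(4.1) ≈ 1.41099, r(4.7) ≈ 1.54756.
Sum = Δu · [r(2.3) + r(2.9) + r(3.5) + r(4.1) + r(4.7)].
Sum ≈ 3.66536.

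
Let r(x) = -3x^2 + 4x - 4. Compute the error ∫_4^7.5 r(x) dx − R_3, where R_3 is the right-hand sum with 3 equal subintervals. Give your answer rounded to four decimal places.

64.6528

Exact integral: ∫_4^7.5 r(x) dx = -291.375.
R_3 ≈ -356.027778.
Error ≈ -291.375 − (-356.027778) ≈ 64.6528.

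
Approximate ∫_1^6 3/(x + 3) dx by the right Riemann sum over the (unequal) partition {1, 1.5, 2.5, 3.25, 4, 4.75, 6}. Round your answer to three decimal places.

Subinterval widths: 0.5, 1, 0.75, 0.75, 0.75, 1.25.
Right endpoints: 1.5, 2.5, 3.25, 4, 4.75, 6.
f(1.5) = 2/3, f(2.5) = 6/11, f(3.25) = 0.48, f(4) = 3/7, f(4.75) = 12/31, f(6) = 1/3.
Sum = Σ Δx_i · f(x_i).
Sum ≈ 2.267.

2.267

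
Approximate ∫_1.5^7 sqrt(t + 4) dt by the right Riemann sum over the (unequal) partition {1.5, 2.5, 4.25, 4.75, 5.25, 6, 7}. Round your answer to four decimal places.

16.2640

Subinterval widths: 1, 1.75, 0.5, 0.5, 0.75, 1.
Right endpoints: 2.5, 4.25, 4.75, 5.25, 6, 7.
f(2.5) ≈ 2.5495, f(4.25) ≈ 2.8723, f(4.75) ≈ 2.9580, f(5.25) ≈ 3.0414, f(6) ≈ 3.1623, f(7) ≈ 3.3166.
Sum = Σ Δt_i · f(t_i).
Sum ≈ 16.2640.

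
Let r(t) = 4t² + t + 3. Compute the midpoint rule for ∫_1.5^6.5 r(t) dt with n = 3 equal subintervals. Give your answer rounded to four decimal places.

392.0370

Δt = (6.5 − 1.5)/3 = 5/3.
Midpoints: 7/3, 4, 17/3.
r(7/3) = 244/9, r(4) = 71, r(17/3) = 1234/9.
Sum = Δt · [r(7/3) + r(4) + r(17/3)].
Sum ≈ 392.0370.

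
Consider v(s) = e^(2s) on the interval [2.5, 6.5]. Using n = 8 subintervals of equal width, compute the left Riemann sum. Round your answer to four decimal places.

128693.9580

Δs = (6.5 − 2.5)/8 = 0.5.
Left endpoints: 2.5, 3, 3.5, 4, 4.5, 5, 5.5, 6.
v(2.5) ≈ 148.4132, v(3) ≈ 403.4288, v(3.5) ≈ 1096.6332, v(4) ≈ 2980.9580, v(4.5) ≈ 8103.0839, v(5) ≈ 22026.4658, v(5.5) ≈ 59874.1417, v(6) ≈ 162754.7914.
Sum = Δs · [v(2.5) + v(3) + v(3.5) + ...].
Sum ≈ 128693.9580.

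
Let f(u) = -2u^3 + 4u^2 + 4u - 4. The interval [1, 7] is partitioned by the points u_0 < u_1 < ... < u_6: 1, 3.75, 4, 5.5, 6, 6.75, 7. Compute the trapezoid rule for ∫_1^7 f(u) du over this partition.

-724.5

Subinterval widths: 2.75, 0.25, 1.5, 0.5, 0.75, 0.25.
f(1) = 2, f(3.75) = -38.21875, f(4) = -52, f(5.5) = -193.75, f(6) = -268, f(6.75) = -409.84375, f(7) = -466.
On each subinterval the trapezoid contributes (Δu_i/2)·[f(u_{i-1}) + f(u_i)].
Sum = -724.5.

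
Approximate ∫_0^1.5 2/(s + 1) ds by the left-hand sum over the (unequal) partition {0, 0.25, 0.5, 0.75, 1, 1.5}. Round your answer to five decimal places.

Subinterval widths: 0.25, 0.25, 0.25, 0.25, 0.5.
Left endpoints: 0, 0.25, 0.5, 0.75, 1.
f(0) = 2, f(0.25) = 1.6, f(0.5) = 4/3, f(0.75) = 8/7, f(1) = 1.
Sum = Σ Δs_i · f(s_i).
Sum ≈ 2.01905.

2.01905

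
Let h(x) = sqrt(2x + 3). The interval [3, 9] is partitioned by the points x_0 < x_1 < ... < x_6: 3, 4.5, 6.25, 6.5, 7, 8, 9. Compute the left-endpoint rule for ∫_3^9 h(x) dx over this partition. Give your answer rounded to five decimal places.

22.02843

Subinterval widths: 1.5, 1.75, 0.25, 0.5, 1, 1.
Left endpoints: 3, 4.5, 6.25, 6.5, 7, 8.
h(3) ≈ 3.00000, h(4.5) ≈ 3.46410, h(6.25) ≈ 3.93700, h(6.5) ≈ 4.00000, h(7) ≈ 4.12311, h(8) ≈ 4.35890.
Sum = Σ Δx_i · h(x_i).
Sum ≈ 22.02843.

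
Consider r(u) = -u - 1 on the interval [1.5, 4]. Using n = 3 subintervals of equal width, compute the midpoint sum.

-9.375

Δu = (4 − 1.5)/3 = 5/6.
Midpoints: 23/12, 2.75, 43/12.
r(23/12) = -35/12, r(2.75) = -3.75, r(43/12) = -55/12.
Sum = Δu · [r(23/12) + r(2.75) + r(43/12)].
Sum = -9.375.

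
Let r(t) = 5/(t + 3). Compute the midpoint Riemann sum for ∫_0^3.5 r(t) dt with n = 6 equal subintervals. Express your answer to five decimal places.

Δt = (3.5 − 0)/6 = 7/12.
Midpoints: 7/24, 0.875, 35/24, 49/24, 2.625, 77/24.
r(7/24) = 120/79, r(0.875) = 40/31, r(35/24) = 120/107, r(49/24) = 120/121, r(2.625) = 8/9, r(77/24) = 120/149.
Sum = Δt · [r(7/24) + r(0.875) + r(35/24) + ...].
Sum ≈ 3.85980.

3.85980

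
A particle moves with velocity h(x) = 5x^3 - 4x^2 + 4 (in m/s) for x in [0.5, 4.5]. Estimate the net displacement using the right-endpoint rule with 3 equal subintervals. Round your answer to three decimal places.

Δx = (4.5 − 0.5)/3 = 4/3.
Right endpoints: 11/6, 19/6, 4.5.
h(11/6) = 4615/216, h(19/6) = 26495/216, h(4.5) = 378.625.
Sum = Δx · [h(11/6) + h(19/6) + h(4.5)].
Sum ≈ 696.870.

696.870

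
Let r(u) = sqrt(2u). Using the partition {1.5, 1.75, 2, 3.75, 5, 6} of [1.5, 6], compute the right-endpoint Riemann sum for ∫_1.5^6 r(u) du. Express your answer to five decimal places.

Subinterval widths: 0.25, 0.25, 1.75, 1.25, 1.
Right endpoints: 1.75, 2, 3.75, 5, 6.
r(1.75) ≈ 1.87083, r(2) ≈ 2.00000, r(3.75) ≈ 2.73861, r(5) ≈ 3.16228, r(6) ≈ 3.46410.
Sum = Σ Δu_i · r(u_i).
Sum ≈ 13.17723.

13.17723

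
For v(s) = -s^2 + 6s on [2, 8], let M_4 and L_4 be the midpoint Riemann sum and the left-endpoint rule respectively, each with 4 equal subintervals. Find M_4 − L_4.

M_4 = 13.125.
L_4 = 27.75.
M_4 − L_4 = -14.625.

-14.625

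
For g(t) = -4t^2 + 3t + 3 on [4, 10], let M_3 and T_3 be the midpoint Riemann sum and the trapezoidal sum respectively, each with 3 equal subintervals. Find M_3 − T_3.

M_3 = -1096.
T_3 = -1120.
M_3 − T_3 = 24.

24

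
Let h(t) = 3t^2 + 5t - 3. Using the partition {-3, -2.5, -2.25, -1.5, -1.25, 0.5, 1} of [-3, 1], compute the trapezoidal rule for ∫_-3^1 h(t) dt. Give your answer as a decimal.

-0.96875

Subinterval widths: 0.5, 0.25, 0.75, 0.25, 1.75, 0.5.
h(-3) = 9, h(-2.5) = 3.25, h(-2.25) = 0.9375, h(-1.5) = -3.75, h(-1.25) = -4.5625, h(0.5) = 0.25, h(1) = 5.
On each subinterval the trapezoid contributes (Δt_i/2)·[h(t_{i-1}) + h(t_i)].
Sum = -0.96875.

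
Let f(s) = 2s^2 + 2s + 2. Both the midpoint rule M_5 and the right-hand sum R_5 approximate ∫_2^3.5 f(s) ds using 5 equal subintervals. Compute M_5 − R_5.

-2.9925

M_5 = 34.4775.
R_5 = 37.47.
M_5 − R_5 = -2.9925.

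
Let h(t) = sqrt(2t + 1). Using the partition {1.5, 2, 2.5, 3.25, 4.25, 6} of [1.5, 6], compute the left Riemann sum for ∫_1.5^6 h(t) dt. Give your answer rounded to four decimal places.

Subinterval widths: 0.5, 0.5, 0.75, 1, 1.75.
Left endpoints: 1.5, 2, 2.5, 3.25, 4.25.
h(1.5) ≈ 2.0000, h(2) ≈ 2.2361, h(2.5) ≈ 2.4495, h(3.25) ≈ 2.7386, h(4.25) ≈ 3.0822.
Sum = Σ Δt_i · h(t_i).
Sum ≈ 12.0876.

12.0876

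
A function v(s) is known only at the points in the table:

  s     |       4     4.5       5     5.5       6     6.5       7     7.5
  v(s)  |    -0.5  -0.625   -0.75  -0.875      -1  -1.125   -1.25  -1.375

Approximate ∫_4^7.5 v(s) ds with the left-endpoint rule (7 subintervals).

-3.0625

Δs = 0.5.
Sum = 0.5·[(-0.5) + (-0.625) + (-0.75) + (-0.875) + (-1) + (-1.125) + (-1.25)] = -3.0625.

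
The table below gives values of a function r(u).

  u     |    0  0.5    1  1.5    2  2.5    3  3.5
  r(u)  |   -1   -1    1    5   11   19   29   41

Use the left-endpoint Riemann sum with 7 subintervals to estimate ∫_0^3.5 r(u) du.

Δu = 0.5.
Sum = 0.5·[(-1) + (-1) + 1 + 5 + 11 + 19 + 29] = 31.5.

31.5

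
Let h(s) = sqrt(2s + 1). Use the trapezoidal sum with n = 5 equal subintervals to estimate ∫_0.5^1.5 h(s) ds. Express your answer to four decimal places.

Δs = (1.5 − 0.5)/5 = 0.2.
h(0.5) ≈ 1.4142, h(0.7) ≈ 1.5492, h(0.9) ≈ 1.6733, h(1.1) ≈ 1.7889, h(1.3) ≈ 1.8974, h(1.5) ≈ 2.0000.
T_5 = (Δs/2)·[h(s_0) + 2h(s_1) + ... + 2h(s_{4}) + h(s_5)].
Sum ≈ 1.7232.

1.7232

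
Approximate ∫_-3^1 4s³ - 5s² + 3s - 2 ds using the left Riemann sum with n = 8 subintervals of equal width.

-190.5

Δs = (1 − (-3))/8 = 0.5.
Left endpoints: -3, -2.5, -2, -1.5, -1, -0.5, 0, 0.5.
f(-3) = -164, f(-2.5) = -103.25, f(-2) = -60, f(-1.5) = -31.25, f(-1) = -14, f(-0.5) = -5.25, f(0) = -2, f(0.5) = -1.25.
Sum = Δs · [f(-3) + f(-2.5) + f(-2) + ...].
Sum = -190.5.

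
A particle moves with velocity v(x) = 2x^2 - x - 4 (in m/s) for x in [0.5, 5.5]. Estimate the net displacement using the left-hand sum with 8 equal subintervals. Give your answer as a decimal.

Δx = (5.5 − 0.5)/8 = 0.625.
Left endpoints: 0.5, 1.125, 1.75, 2.375, 3, 3.625, 4.25, 4.875.
v(0.5) = -4, v(1.125) = -2.59375, v(1.75) = 0.375, v(2.375) = 4.90625, v(3) = 11, v(3.625) = 18.65625, v(4.25) = 27.875, v(4.875) = 38.65625.
Sum = Δx · [v(0.5) + v(1.125) + v(1.75) + ...].
Sum = 59.296875.

59.296875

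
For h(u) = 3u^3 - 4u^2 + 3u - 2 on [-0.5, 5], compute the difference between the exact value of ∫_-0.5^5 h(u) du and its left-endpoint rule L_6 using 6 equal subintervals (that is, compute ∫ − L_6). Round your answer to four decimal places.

Exact integral: ∫_-0.5^5 h(u) du ≈ 327.994792.
L_6 ≈ 206.277054.
Error ≈ 327.994792 − 206.277054 ≈ 121.7177.

121.7177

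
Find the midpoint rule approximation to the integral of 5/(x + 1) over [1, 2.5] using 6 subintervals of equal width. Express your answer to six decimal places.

2.795895

Δx = (2.5 − 1)/6 = 0.25.
Midpoints: 1.125, 1.375, 1.625, 1.875, 2.125, 2.375.
f(1.125) = 40/17, f(1.375) = 40/19, f(1.625) = 40/21, f(1.875) = 40/23, f(2.125) = 1.6, f(2.375) = 40/27.
Sum = Δx · [f(1.125) + f(1.375) + f(1.625) + ...].
Sum ≈ 2.795895.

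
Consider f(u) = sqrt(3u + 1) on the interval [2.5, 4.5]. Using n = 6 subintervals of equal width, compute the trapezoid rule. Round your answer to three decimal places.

6.762

Δu = (4.5 − 2.5)/6 = 1/3.
f(2.5) ≈ 2.915, f(17/6) ≈ 3.082, f(19/6) ≈ 3.240, f(3.5) ≈ 3.391, f(23/6) ≈ 3.536, f(25/6) ≈ 3.674, f(4.5) ≈ 3.808.
T_6 = (Δu/2)·[f(u_0) + 2f(u_1) + ... + 2f(u_{5}) + f(u_6)].
Sum ≈ 6.762.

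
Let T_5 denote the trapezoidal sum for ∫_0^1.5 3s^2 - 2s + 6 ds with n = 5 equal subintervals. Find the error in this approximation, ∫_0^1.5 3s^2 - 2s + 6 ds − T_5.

Exact integral: ∫_0^1.5 f(s) ds = 10.125.
T_5 = 10.1925.
Error = 10.125 − 10.1925 = -0.0675.

-0.0675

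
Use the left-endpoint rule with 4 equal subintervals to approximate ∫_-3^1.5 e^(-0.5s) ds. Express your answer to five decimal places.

10.48421

Δs = (1.5 − (-3))/4 = 1.125.
Left endpoints: -3, -1.875, -0.75, 0.375.
f(-3) ≈ 4.48169, f(-1.875) ≈ 2.55359, f(-0.75) ≈ 1.45499, f(0.375) ≈ 0.82903.
Sum = Δs · [f(-3) + f(-1.875) + f(-0.75) + f(0.375)].
Sum ≈ 10.48421.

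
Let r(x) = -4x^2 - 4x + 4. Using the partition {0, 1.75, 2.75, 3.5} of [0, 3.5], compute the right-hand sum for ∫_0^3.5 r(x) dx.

-108.1875

Subinterval widths: 1.75, 1, 0.75.
Right endpoints: 1.75, 2.75, 3.5.
r(1.75) = -15.25, r(2.75) = -37.25, r(3.5) = -59.
Sum = Σ Δx_i · r(x_i).
Sum = -108.1875.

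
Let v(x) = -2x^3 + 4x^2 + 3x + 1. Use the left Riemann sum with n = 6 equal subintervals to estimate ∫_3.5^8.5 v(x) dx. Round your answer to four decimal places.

Δx = (8.5 − 3.5)/6 = 5/6.
Left endpoints: 3.5, 13/3, 31/6, 6, 41/6, 23/3.
v(3.5) = -25.25, v(13/3) = -1988/27, v(31/6) = -16477/108, v(6) = -269, v(41/6) = -46427/108, v(23/3) = -17338/27.
Sum = Δx · [v(3.5) + v(13/3) + v(31/6) + ...].
Sum ≈ -1327.0602.

-1327.0602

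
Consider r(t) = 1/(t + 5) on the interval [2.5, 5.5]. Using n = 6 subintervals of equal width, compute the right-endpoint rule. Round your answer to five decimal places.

0.32713

Δt = (5.5 − 2.5)/6 = 0.5.
Right endpoints: 3, 3.5, 4, 4.5, 5, 5.5.
r(3) = 0.125, r(3.5) = 2/17, r(4) = 1/9, r(4.5) = 2/19, r(5) = 0.1, r(5.5) = 2/21.
Sum = Δt · [r(3) + r(3.5) + r(4) + ...].
Sum ≈ 0.32713.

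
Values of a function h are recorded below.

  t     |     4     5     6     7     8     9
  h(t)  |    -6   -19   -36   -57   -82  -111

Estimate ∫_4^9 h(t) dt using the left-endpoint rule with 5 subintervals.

Δt = 1.
Sum = 1·[(-6) + (-19) + (-36) + (-57) + (-82)] = -200.

-200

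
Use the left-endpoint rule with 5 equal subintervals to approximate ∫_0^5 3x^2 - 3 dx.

75

Δx = (5 − 0)/5 = 1.
Left endpoints: 0, 1, 2, 3, 4.
f(0) = -3, f(1) = 0, f(2) = 9, f(3) = 24, f(4) = 45.
Sum = Δx · [f(0) + f(1) + f(2) + f(3) + f(4)].
Sum = 75.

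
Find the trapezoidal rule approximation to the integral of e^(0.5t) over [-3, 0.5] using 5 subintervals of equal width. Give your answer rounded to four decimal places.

2.1434

Δt = (0.5 − (-3))/5 = 0.7.
f(-3) ≈ 0.2231, f(-2.3) ≈ 0.3166, f(-1.6) ≈ 0.4493, f(-0.9) ≈ 0.6376, f(-0.2) ≈ 0.9048, f(0.5) ≈ 1.2840.
T_5 = (Δt/2)·[f(t_0) + 2f(t_1) + ... + 2f(t_{4}) + f(t_5)].
Sum ≈ 2.1434.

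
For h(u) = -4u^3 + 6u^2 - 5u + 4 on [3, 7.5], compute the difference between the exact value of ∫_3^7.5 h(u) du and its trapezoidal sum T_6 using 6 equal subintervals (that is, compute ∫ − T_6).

Exact integral: ∫_3^7.5 h(u) du = -2393.4375.
T_6 = -2417.484375.
Error = -2393.4375 − (-2417.484375) = 24.046875.

24.046875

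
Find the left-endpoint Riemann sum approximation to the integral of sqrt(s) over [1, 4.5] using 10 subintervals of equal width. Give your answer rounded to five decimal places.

5.49837

Δs = (4.5 − 1)/10 = 0.35.
Left endpoints: 1, 1.35, 1.7, 2.05, 2.4, 2.75, 3.1, 3.45, 3.8, 4.15.
f(1) ≈ 1.00000, f(1.35) ≈ 1.16190, f(1.7) ≈ 1.30384, f(2.05) ≈ 1.43178, f(2.4) ≈ 1.54919, f(2.75) ≈ 1.65831, f(3.1) ≈ 1.76068, f(3.45) ≈ 1.85742, f(3.8) ≈ 1.94936, f(4.15) ≈ 2.03715.
Sum = Δs · [f(1) + f(1.35) + f(1.7) + ...].
Sum ≈ 5.49837.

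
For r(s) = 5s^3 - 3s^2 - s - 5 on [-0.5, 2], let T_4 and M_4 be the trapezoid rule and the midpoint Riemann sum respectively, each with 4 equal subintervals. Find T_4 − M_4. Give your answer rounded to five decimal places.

T_4 ≈ -1.2353516.
M_4 ≈ -3.2495117.
T_4 − M_4 ≈ 2.01416.

2.01416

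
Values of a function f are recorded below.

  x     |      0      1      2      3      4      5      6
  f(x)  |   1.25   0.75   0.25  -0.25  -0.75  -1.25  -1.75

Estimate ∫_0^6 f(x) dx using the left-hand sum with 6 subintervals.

Δx = 1.
Sum = 1·[1.25 + 0.75 + 0.25 + (-0.25) + (-0.75) + (-1.25)] = 0.

0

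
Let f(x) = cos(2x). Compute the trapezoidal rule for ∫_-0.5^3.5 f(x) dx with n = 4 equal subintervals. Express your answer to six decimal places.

Δx = (3.5 − (-0.5))/4 = 1.
f(-0.5) ≈ 0.540302, f(0.5) ≈ 0.540302, f(1.5) ≈ -0.989992, f(2.5) ≈ 0.283662, f(3.5) ≈ 0.753902.
T_4 = (Δx/2)·[f(x_0) + 2f(x_1) + 2f(x_2) + 2f(x_3) + f(x_4)].
Sum ≈ 0.481074.

0.481074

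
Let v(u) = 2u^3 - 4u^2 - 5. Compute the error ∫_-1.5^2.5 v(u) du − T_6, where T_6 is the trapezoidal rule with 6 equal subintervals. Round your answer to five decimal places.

0.29630

Exact integral: ∫_-1.5^2.5 v(u) du ≈ -28.3333333.
T_6 ≈ -28.6296296.
Error ≈ -28.3333333 − (-28.6296296) ≈ 0.29630.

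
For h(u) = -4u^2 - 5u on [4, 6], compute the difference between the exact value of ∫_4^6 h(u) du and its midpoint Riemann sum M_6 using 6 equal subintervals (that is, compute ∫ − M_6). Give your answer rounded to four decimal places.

Exact integral: ∫_4^6 h(u) du ≈ -252.666667.
M_6 ≈ -252.592593.
Error ≈ -252.666667 − (-252.592593) ≈ -0.0741.

-0.0741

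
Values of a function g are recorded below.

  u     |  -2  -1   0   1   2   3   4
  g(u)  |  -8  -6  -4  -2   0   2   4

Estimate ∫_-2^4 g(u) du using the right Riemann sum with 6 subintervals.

-6

Δu = 1.
Sum = 1·[(-6) + (-4) + (-2) + 0 + 2 + 4] = -6.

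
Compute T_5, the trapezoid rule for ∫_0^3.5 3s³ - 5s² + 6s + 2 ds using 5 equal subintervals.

Δs = (3.5 − 0)/5 = 0.7.
f(0) = 2, f(0.7) = 4.779, f(1.4) = 8.832, f(2.1) = 20.333, f(2.8) = 45.456, f(3.5) = 90.375.
T_5 = (Δs/2)·[f(s_0) + 2f(s_1) + ... + 2f(s_{4}) + f(s_5)].
Sum = 87.91125.

87.91125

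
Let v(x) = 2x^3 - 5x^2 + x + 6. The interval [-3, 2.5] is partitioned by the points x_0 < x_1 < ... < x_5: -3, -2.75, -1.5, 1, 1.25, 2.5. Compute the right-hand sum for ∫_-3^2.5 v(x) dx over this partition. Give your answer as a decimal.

Subinterval widths: 0.25, 1.25, 2.5, 0.25, 1.25.
Right endpoints: -2.75, -1.5, 1, 1.25, 2.5.
v(-2.75) = -76.15625, v(-1.5) = -13.5, v(1) = 4, v(1.25) = 3.34375, v(2.5) = 8.5.
Sum = Σ Δx_i · v(x_i).
Sum = -14.453125.

-14.453125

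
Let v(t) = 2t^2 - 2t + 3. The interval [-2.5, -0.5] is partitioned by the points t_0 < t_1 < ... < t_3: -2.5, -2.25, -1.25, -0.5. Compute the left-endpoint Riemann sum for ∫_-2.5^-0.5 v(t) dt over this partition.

Subinterval widths: 0.25, 1, 0.75.
Left endpoints: -2.5, -2.25, -1.25.
v(-2.5) = 20.5, v(-2.25) = 17.625, v(-1.25) = 8.625.
Sum = Σ Δt_i · v(t_i).
Sum = 29.21875.

29.21875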